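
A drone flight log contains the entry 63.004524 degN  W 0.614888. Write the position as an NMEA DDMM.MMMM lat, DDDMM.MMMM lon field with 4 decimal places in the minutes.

6300.2714,N / 00036.8933,W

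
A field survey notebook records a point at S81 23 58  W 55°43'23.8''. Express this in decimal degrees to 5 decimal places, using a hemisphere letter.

81.39944° S, 55.72328° W

Latitude: 23′ + 58″ = 23.96667′; 81 + 23.96667/60 = 81.399444
Lon: 43′ + 23.8″ = 43.39667′; 55 + 43.39667/60 = 55.723278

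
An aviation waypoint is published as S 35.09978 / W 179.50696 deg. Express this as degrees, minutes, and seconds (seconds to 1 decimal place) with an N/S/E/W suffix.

35°05′59.2″ S, 179°30′25.1″ W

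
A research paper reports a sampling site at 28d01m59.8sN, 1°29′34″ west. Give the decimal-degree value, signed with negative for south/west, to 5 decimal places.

28.03328, -1.49278

Lat: 28 + 1/60 + 59.8/3600 = 28.033278
N → positive
λ: 1 + 29/60 + 34/3600 = 1.492778
W → negative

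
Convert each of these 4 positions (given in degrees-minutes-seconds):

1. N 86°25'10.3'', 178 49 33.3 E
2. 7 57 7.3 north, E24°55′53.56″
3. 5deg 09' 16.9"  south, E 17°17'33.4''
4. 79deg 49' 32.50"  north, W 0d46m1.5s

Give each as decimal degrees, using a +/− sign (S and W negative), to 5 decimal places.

Point 1:
  φ: 86 + 25/60 + 10.3/3600 = 86.419528
  N → positive
  Lon: 178° + 49/60 + 33.3/3600 = 178 + 0.816667 + 0.009250 = 178.825917
  E → positive
Point 2:
  Latitude: 57′ + 7.3″ = 57.12167′; 7 + 57.12167/60 = 7.952028
  N → positive
  Lon: 55′ + 53.56″ = 55.89267′; 24 + 55.89267/60 = 24.931544
  E → positive
Point 3:
  φ: 9′ + 16.9″ = 9.28167′; 5 + 9.28167/60 = 5.154694
  S ⇒ negate
  Lon: 17′ + 33.4″ = 17.55667′; 17 + 17.55667/60 = 17.292611
  E → positive
Point 4:
  φ: 49′ + 32.5″ = 49.54167′; 79 + 49.54167/60 = 79.825694
  N ⇒ keep positive
  Lon: 0° + 46/60 + 1.5/3600 = 0 + 0.766667 + 0.000417 = 0.767083
  hemisphere W, so the sign is −

1. 86.41953, 178.82592
2. 7.95203, 24.93154
3. -5.15469, 17.29261
4. 79.82569, -0.76708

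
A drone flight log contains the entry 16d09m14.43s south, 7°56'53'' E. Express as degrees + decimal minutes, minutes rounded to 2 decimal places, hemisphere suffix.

16° 9.24′ S, 7° 56.88′ E

φ: 9 + 14.43/60 = 9.2405′
λ: 56 + 53/60 = 56.8833′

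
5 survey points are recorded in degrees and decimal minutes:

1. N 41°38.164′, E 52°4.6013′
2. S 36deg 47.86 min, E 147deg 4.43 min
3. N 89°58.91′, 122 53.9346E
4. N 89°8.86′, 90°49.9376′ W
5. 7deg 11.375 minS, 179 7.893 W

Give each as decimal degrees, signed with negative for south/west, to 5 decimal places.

1. 41.63607, 52.07669
2. -36.79767, 147.07383
3. 89.98183, 122.89891
4. 89.14767, -90.83229
5. -7.18958, -179.13155

Point 1:
  Latitude: 38.164′ = 0.636067°; total 41.636067
  N → positive
  Longitude: 4.6013′ = 0.076688°; total 52.076688
  E ⇒ keep positive
Point 2:
  Latitude: 47.86′ = 0.797667°; total 36.797667
  S ⇒ negate
  Lon: 147 + 4.43/60 = 147.073833
  E → positive
Point 3:
  Lat: 89 + 58.91/60 = 89.981833
  N → positive
  λ: 122 + 53.9346/60 = 122.898910
  E → positive
Point 4:
  φ: 8.86′ = 0.147667°; total 89.147667
  N ⇒ keep positive
  Lon: 90 + 49.9376/60 = 90.832293
  hemisphere W, so the sign is −
Point 5:
  Lat: 7 + 11.375/60 = 7.189583
  hemisphere S, so the sign is −
  Lon: 179 + 7.893/60 = 179.131550
  W ⇒ negate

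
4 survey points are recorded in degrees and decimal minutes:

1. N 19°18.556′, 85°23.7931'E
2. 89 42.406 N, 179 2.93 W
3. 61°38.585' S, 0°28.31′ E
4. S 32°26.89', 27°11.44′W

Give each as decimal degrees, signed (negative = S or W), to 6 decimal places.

Point 1:
  φ: 18.556′ = 0.309267°; total 19.3092667
  N → positive
  Longitude: 23.7931′ = 0.396552°; total 85.3965517
  E → positive
Point 2:
  Lat: 42.406′ = 0.706767°; total 89.7067667
  N → positive
  Longitude: 179 + 2.93/60 = 179.0488333
  W ⇒ negate
Point 3:
  φ: 38.585′ = 0.643083°; total 61.6430833
  S → negative
  Lon: 0 + 28.31/60 = 0.4718333
  E ⇒ keep positive
Point 4:
  Lat: 32 + 26.89/60 = 32.4481667
  S → negative
  Lon: 11.44′ = 0.190667°; total 27.1906667
  hemisphere W, so the sign is −

1. 19.309267, 85.396552
2. 89.706767, -179.048833
3. -61.643083, 0.471833
4. -32.448167, -27.190667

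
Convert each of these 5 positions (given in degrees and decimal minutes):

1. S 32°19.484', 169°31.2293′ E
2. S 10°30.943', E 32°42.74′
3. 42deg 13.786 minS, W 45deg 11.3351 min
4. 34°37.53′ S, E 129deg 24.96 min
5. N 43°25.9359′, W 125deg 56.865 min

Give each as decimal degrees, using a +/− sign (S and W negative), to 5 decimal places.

1. -32.32473, 169.52049
2. -10.51572, 32.71233
3. -42.22977, -45.18892
4. -34.62550, 129.41600
5. 43.43227, -125.94775

Point 1:
  φ: 19.484′ = 0.324733°; total 32.324733
  hemisphere S, so the sign is −
  Longitude: 169 + 31.2293/60 = 169.520488
  E ⇒ keep positive
Point 2:
  Lat: 30.943′ = 0.515717°; total 10.515717
  S → negative
  Longitude: 32 + 42.74/60 = 32.712333
  E ⇒ keep positive
Point 3:
  Lat: 13.786′ = 0.229767°; total 42.229767
  hemisphere S, so the sign is −
  λ: 11.3351′ = 0.188918°; total 45.188918
  hemisphere W, so the sign is −
Point 4:
  Lat: 37.53′ = 0.625500°; total 34.625500
  S ⇒ negate
  λ: 24.96′ = 0.416000°; total 129.416000
  E → positive
Point 5:
  Lat: 25.9359′ = 0.432265°; total 43.432265
  N → positive
  Lon: 56.865′ = 0.947750°; total 125.947750
  W → negative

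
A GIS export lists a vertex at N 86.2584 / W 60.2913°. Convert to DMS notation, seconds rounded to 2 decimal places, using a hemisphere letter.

86°15′30.24″ N, 60°17′28.68″ W

Lat: 0.258400 × 60 = 15.50400′ → 15′, remainder × 60 = 30.2400″
Lon: 0.291300 × 60 = 17.47800′ → 17′, remainder × 60 = 28.6800″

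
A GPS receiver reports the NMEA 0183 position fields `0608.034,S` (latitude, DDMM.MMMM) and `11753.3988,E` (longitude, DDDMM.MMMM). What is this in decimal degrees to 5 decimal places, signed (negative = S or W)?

-6.13390, 117.88998

φ: degrees = first 2 digits = 6, minutes = 8.034; 6 + 8.034/60 = 6.133900
S → negative
Lon: degrees = first 3 digits = 117, minutes = 53.3988; 117 + 53.3988/60 = 117.889980
E ⇒ keep positive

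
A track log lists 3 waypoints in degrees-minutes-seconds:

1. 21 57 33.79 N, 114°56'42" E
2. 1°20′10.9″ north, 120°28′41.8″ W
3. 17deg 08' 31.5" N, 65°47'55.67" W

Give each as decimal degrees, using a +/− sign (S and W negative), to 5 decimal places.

1. 21.95939, 114.94500
2. 1.33636, -120.47828
3. 17.14208, -65.79880

Point 1:
  Lat: 21 + 57/60 + 33.79/3600 = 21.959386
  N → positive
  Longitude: 114 + 56/60 + 42/3600 = 114.945000
  E ⇒ keep positive
Point 2:
  φ: 1° + 20/60 + 10.9/3600 = 1 + 0.333333 + 0.003028 = 1.336361
  N → positive
  λ: 120° + 28/60 + 41.8/3600 = 120 + 0.466667 + 0.011611 = 120.478278
  W → negative
Point 3:
  φ: 8′ + 31.5″ = 8.52500′; 17 + 8.52500/60 = 17.142083
  N → positive
  Longitude: 65° + 47/60 + 55.67/3600 = 65 + 0.783333 + 0.015464 = 65.798797
  W → negative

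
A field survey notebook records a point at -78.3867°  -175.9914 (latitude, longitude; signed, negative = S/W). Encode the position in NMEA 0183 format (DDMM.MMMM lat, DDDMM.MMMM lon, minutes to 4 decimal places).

Latitude is negative → S; |value| = 78.386700
Latitude: 78° + 0.386700 × 60 = 78° 23.202000′
Longitude is negative → W; |value| = 175.991400
Longitude: fractional part 0.991400 → 59.484000 minutes

7823.2020,S / 17559.4840,W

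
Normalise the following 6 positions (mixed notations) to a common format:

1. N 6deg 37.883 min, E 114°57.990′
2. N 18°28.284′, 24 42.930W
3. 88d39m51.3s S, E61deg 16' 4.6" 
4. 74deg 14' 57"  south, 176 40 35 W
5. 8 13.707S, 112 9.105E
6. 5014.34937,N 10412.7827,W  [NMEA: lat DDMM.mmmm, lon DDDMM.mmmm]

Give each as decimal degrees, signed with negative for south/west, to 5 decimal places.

Point 1:
  Lat: 6 + 37.883/60 = 6.631383
  N ⇒ keep positive
  Longitude: 114 + 57.99/60 = 114.966500
  E → positive
Point 2:
  φ: 18 + 28.284/60 = 18.471400
  N → positive
  λ: 42.93′ = 0.715500°; total 24.715500
  W → negative
Point 3:
  Latitude: 39′ + 51.3″ = 39.85500′; 88 + 39.85500/60 = 88.664250
  S ⇒ negate
  λ: 61° + 16/60 + 4.6/3600 = 61 + 0.266667 + 0.001278 = 61.267944
  E ⇒ keep positive
Point 4:
  Lat: 74° + 14/60 + 57/3600 = 74 + 0.233333 + 0.015833 = 74.249167
  S → negative
  Longitude: 40′ + 35″ = 40.58333′; 176 + 40.58333/60 = 176.676389
  W → negative
Point 5:
  Latitude: 13.707′ = 0.228450°; total 8.228450
  S ⇒ negate
  λ: 9.105′ = 0.151750°; total 112.151750
  E ⇒ keep positive
Point 6:
  φ: degrees = first 2 digits = 50, minutes = 14.34937; 50 + 14.34937/60 = 50.239156
  N → positive
  Lon: split at 3 digits → 104° and 12.7827′; 104 + 12.7827/60 = 104.213045
  W → negative

1. 6.63138, 114.96650
2. 18.47140, -24.71550
3. -88.66425, 61.26794
4. -74.24917, -176.67639
5. -8.22845, 112.15175
6. 50.23916, -104.21305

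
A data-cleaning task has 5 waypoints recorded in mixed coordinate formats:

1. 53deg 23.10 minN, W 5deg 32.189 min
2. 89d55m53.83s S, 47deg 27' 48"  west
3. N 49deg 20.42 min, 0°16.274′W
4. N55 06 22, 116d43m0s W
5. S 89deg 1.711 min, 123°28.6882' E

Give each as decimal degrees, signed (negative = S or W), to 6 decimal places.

1. 53.385000, -5.536483
2. -89.931619, -47.463333
3. 49.340333, -0.271233
4. 55.106111, -116.716667
5. -89.028517, 123.478137

Point 1:
  Lat: 53 + 23.1/60 = 53.3850000
  N → positive
  Longitude: 32.189′ = 0.536483°; total 5.5364833
  hemisphere W, so the sign is −
Point 2:
  Latitude: 55′ + 53.83″ = 55.89717′; 89 + 55.89717/60 = 89.9316194
  hemisphere S, so the sign is −
  λ: 47° + 27/60 + 48/3600 = 47 + 0.450000 + 0.013333 = 47.4633333
  hemisphere W, so the sign is −
Point 3:
  Latitude: 49 + 20.42/60 = 49.3403333
  N ⇒ keep positive
  Lon: 0 + 16.274/60 = 0.2712333
  W ⇒ negate
Point 4:
  Latitude: 6′ + 22″ = 6.36667′; 55 + 6.36667/60 = 55.1061111
  N ⇒ keep positive
  Lon: 116° + 43/60 + 0/3600 = 116 + 0.716667 + 0.000000 = 116.7166667
  hemisphere W, so the sign is −
Point 5:
  Lat: 89 + 1.711/60 = 89.0285167
  S → negative
  Lon: 28.6882′ = 0.478137°; total 123.4781367
  E → positive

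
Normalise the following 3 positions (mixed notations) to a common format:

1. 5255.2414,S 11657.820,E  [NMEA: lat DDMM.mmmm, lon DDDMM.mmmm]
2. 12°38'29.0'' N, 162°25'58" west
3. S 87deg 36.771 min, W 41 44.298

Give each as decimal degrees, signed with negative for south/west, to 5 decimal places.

Point 1:
  φ: split at 2 digits → 52° and 55.2414′; 52 + 55.2414/60 = 52.920690
  hemisphere S, so the sign is −
  Lon: split at 3 digits → 116° and 57.82′; 116 + 57.82/60 = 116.963667
  E ⇒ keep positive
Point 2:
  Lat: 12 + 38/60 + 29/3600 = 12.641389
  N ⇒ keep positive
  Lon: 162° + 25/60 + 58/3600 = 162 + 0.416667 + 0.016111 = 162.432778
  hemisphere W, so the sign is −
Point 3:
  φ: 87 + 36.771/60 = 87.612850
  S → negative
  Longitude: 44.298′ = 0.738300°; total 41.738300
  W ⇒ negate

1. -52.92069, 116.96367
2. 12.64139, -162.43278
3. -87.61285, -41.73830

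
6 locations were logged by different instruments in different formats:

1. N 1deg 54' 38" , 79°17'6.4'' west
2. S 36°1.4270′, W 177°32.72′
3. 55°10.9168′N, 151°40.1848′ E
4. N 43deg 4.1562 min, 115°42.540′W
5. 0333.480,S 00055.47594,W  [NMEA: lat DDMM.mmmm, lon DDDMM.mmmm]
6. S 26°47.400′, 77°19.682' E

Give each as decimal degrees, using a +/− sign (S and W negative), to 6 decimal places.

1. 1.910556, -79.285111
2. -36.023783, -177.545333
3. 55.181947, 151.669747
4. 43.069270, -115.709000
5. -3.558000, -0.924599
6. -26.790000, 77.328033

Point 1:
  Lat: 54′ + 38″ = 54.63333′; 1 + 54.63333/60 = 1.9105556
  N → positive
  Lon: 79° + 17/60 + 6.4/3600 = 79 + 0.283333 + 0.001778 = 79.2851111
  hemisphere W, so the sign is −
Point 2:
  Lat: 1.427′ = 0.023783°; total 36.0237833
  hemisphere S, so the sign is −
  Lon: 177 + 32.72/60 = 177.5453333
  W → negative
Point 3:
  Latitude: 55 + 10.9168/60 = 55.1819467
  N ⇒ keep positive
  Lon: 151 + 40.1848/60 = 151.6697467
  E ⇒ keep positive
Point 4:
  Lat: 4.1562′ = 0.069270°; total 43.0692700
  N → positive
  Lon: 42.54′ = 0.709000°; total 115.7090000
  W → negative
Point 5:
  Lat: degrees = first 2 digits = 3, minutes = 33.48; 3 + 33.48/60 = 3.5580000
  S → negative
  λ: degrees = first 3 digits = 0, minutes = 55.47594; 0 + 55.47594/60 = 0.9245990
  W ⇒ negate
Point 6:
  φ: 26 + 47.4/60 = 26.7900000
  S ⇒ negate
  λ: 77 + 19.682/60 = 77.3280333
  E ⇒ keep positive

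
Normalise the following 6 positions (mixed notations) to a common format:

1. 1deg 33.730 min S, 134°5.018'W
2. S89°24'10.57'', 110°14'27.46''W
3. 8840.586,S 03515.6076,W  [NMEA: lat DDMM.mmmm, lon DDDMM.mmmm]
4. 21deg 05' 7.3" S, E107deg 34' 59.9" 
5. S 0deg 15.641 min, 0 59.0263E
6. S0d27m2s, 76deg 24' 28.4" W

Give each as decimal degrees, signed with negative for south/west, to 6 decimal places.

Point 1:
  Lat: 1 + 33.73/60 = 1.5621667
  S ⇒ negate
  Lon: 134 + 5.018/60 = 134.0836333
  hemisphere W, so the sign is −
Point 2:
  Latitude: 89 + 24/60 + 10.57/3600 = 89.4029361
  S → negative
  Lon: 110 + 14/60 + 27.46/3600 = 110.2409611
  hemisphere W, so the sign is −
Point 3:
  Latitude: split at 2 digits → 88° and 40.586′; 88 + 40.586/60 = 88.6764333
  S ⇒ negate
  Longitude: split at 3 digits → 035° and 15.6076′; 35 + 15.6076/60 = 35.2601267
  hemisphere W, so the sign is −
Point 4:
  Lat: 5′ + 7.3″ = 5.12167′; 21 + 5.12167/60 = 21.0853611
  hemisphere S, so the sign is −
  Longitude: 107° + 34/60 + 59.9/3600 = 107 + 0.566667 + 0.016639 = 107.5833056
  E → positive
Point 5:
  Latitude: 0 + 15.641/60 = 0.2606833
  hemisphere S, so the sign is −
  Lon: 59.0263′ = 0.983772°; total 0.9837717
  E ⇒ keep positive
Point 6:
  Latitude: 0° + 27/60 + 2/3600 = 0 + 0.450000 + 0.000556 = 0.4505556
  hemisphere S, so the sign is −
  Longitude: 76 + 24/60 + 28.4/3600 = 76.4078889
  W ⇒ negate

1. -1.562167, -134.083633
2. -89.402936, -110.240961
3. -88.676433, -35.260127
4. -21.085361, 107.583306
5. -0.260683, 0.983772
6. -0.450556, -76.407889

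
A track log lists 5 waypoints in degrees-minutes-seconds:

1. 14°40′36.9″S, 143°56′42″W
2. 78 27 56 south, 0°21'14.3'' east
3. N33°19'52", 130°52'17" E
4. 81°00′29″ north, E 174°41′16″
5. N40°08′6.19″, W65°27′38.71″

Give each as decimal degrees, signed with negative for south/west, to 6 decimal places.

Point 1:
  Latitude: 14 + 40/60 + 36.9/3600 = 14.6769167
  S ⇒ negate
  Lon: 56′ + 42″ = 56.70000′; 143 + 56.70000/60 = 143.9450000
  W ⇒ negate
Point 2:
  Lat: 27′ + 56″ = 27.93333′; 78 + 27.93333/60 = 78.4655556
  S → negative
  λ: 0° + 21/60 + 14.3/3600 = 0 + 0.350000 + 0.003972 = 0.3539722
  E → positive
Point 3:
  Latitude: 19′ + 52″ = 19.86667′; 33 + 19.86667/60 = 33.3311111
  N ⇒ keep positive
  Longitude: 130° + 52/60 + 17/3600 = 130 + 0.866667 + 0.004722 = 130.8713889
  E ⇒ keep positive
Point 4:
  Latitude: 81 + 0/60 + 29/3600 = 81.0080556
  N ⇒ keep positive
  λ: 41′ + 16″ = 41.26667′; 174 + 41.26667/60 = 174.6877778
  E ⇒ keep positive
Point 5:
  φ: 40 + 8/60 + 6.19/3600 = 40.1350528
  N → positive
  Longitude: 27′ + 38.71″ = 27.64517′; 65 + 27.64517/60 = 65.4607528
  W → negative

1. -14.676917, -143.945000
2. -78.465556, 0.353972
3. 33.331111, 130.871389
4. 81.008056, 174.687778
5. 40.135053, -65.460753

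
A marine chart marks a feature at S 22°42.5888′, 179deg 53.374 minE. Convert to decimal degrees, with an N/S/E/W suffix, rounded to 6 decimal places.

22.709813° S, 179.889567° E

Latitude: 22 + 42.5888/60 = 22.7098133
Longitude: 53.374′ = 0.889567°; total 179.8895667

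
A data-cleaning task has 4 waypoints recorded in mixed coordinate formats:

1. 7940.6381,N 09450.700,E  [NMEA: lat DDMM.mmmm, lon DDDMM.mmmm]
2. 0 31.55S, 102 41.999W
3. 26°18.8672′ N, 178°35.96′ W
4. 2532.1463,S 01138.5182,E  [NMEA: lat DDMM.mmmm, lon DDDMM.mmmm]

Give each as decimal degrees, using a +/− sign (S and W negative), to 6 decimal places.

1. 79.677302, 94.845000
2. -0.525833, -102.699983
3. 26.314453, -178.599333
4. -25.535772, 11.641970

Point 1:
  Lat: degrees = first 2 digits = 79, minutes = 40.6381; 79 + 40.6381/60 = 79.6773017
  N ⇒ keep positive
  Longitude: split at 3 digits → 094° and 50.7′; 94 + 50.7/60 = 94.8450000
  E ⇒ keep positive
Point 2:
  Latitude: 0 + 31.55/60 = 0.5258333
  S ⇒ negate
  λ: 102 + 41.999/60 = 102.6999833
  hemisphere W, so the sign is −
Point 3:
  Lat: 26 + 18.8672/60 = 26.3144533
  N ⇒ keep positive
  λ: 35.96′ = 0.599333°; total 178.5993333
  hemisphere W, so the sign is −
Point 4:
  Latitude: split at 2 digits → 25° and 32.1463′; 25 + 32.1463/60 = 25.5357717
  S → negative
  λ: split at 3 digits → 011° and 38.5182′; 11 + 38.5182/60 = 11.6419700
  E → positive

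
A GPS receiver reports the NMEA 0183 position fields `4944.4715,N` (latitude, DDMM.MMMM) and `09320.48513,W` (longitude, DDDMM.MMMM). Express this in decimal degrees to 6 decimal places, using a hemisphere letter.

49.741192° N, 93.341419° W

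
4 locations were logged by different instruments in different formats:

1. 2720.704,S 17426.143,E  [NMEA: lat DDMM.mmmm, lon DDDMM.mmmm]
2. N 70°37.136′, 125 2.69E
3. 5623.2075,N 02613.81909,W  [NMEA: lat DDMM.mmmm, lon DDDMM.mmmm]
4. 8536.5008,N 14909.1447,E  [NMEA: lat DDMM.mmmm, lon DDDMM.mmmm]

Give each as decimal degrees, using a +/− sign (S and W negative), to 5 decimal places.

1. -27.34507, 174.43572
2. 70.61893, 125.04483
3. 56.38679, -26.23032
4. 85.60835, 149.15241

Point 1:
  Lat: split at 2 digits → 27° and 20.704′; 27 + 20.704/60 = 27.345067
  S → negative
  Longitude: degrees = first 3 digits = 174, minutes = 26.143; 174 + 26.143/60 = 174.435717
  E → positive
Point 2:
  Latitude: 70 + 37.136/60 = 70.618933
  N → positive
  Lon: 2.69′ = 0.044833°; total 125.044833
  E → positive
Point 3:
  Lat: split at 2 digits → 56° and 23.2075′; 56 + 23.2075/60 = 56.386792
  N ⇒ keep positive
  λ: degrees = first 3 digits = 26, minutes = 13.81909; 26 + 13.81909/60 = 26.230318
  hemisphere W, so the sign is −
Point 4:
  Latitude: split at 2 digits → 85° and 36.5008′; 85 + 36.5008/60 = 85.608347
  N → positive
  Lon: degrees = first 3 digits = 149, minutes = 9.1447; 149 + 9.1447/60 = 149.152412
  E → positive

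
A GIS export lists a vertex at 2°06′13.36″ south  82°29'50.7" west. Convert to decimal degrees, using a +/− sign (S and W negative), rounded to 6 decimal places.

-2.103711, -82.497417

Lat: 6′ + 13.36″ = 6.22267′; 2 + 6.22267/60 = 2.1037111
hemisphere S, so the sign is −
Longitude: 29′ + 50.7″ = 29.84500′; 82 + 29.84500/60 = 82.4974167
hemisphere W, so the sign is −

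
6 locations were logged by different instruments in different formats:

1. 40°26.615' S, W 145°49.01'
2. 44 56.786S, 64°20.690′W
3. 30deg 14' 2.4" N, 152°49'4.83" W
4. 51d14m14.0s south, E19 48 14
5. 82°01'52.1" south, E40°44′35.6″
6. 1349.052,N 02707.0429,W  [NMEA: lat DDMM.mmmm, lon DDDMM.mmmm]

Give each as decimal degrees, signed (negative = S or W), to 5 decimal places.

Point 1:
  φ: 40 + 26.615/60 = 40.443583
  hemisphere S, so the sign is −
  Longitude: 49.01′ = 0.816833°; total 145.816833
  hemisphere W, so the sign is −
Point 2:
  Latitude: 44 + 56.786/60 = 44.946433
  S → negative
  λ: 64 + 20.69/60 = 64.344833
  hemisphere W, so the sign is −
Point 3:
  φ: 30° + 14/60 + 2.4/3600 = 30 + 0.233333 + 0.000667 = 30.234000
  N ⇒ keep positive
  Lon: 152 + 49/60 + 4.83/3600 = 152.818008
  hemisphere W, so the sign is −
Point 4:
  Lat: 14′ + 14″ = 14.23333′; 51 + 14.23333/60 = 51.237222
  S ⇒ negate
  Longitude: 48′ + 14″ = 48.23333′; 19 + 48.23333/60 = 19.803889
  E → positive
Point 5:
  Lat: 82 + 1/60 + 52.1/3600 = 82.031139
  S ⇒ negate
  λ: 44′ + 35.6″ = 44.59333′; 40 + 44.59333/60 = 40.743222
  E ⇒ keep positive
Point 6:
  Lat: split at 2 digits → 13° and 49.052′; 13 + 49.052/60 = 13.817533
  N → positive
  λ: split at 3 digits → 027° and 7.0429′; 27 + 7.0429/60 = 27.117382
  hemisphere W, so the sign is −

1. -40.44358, -145.81683
2. -44.94643, -64.34483
3. 30.23400, -152.81801
4. -51.23722, 19.80389
5. -82.03114, 40.74322
6. 13.81753, -27.11738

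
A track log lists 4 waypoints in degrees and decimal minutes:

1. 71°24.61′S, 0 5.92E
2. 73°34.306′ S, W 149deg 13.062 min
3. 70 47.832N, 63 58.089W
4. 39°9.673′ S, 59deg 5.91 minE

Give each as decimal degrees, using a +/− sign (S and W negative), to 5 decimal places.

Point 1:
  Lat: 24.61′ = 0.410167°; total 71.410167
  S → negative
  λ: 5.92′ = 0.098667°; total 0.098667
  E ⇒ keep positive
Point 2:
  φ: 73 + 34.306/60 = 73.571767
  hemisphere S, so the sign is −
  λ: 149 + 13.062/60 = 149.217700
  hemisphere W, so the sign is −
Point 3:
  Latitude: 70 + 47.832/60 = 70.797200
  N → positive
  Longitude: 63 + 58.089/60 = 63.968150
  W → negative
Point 4:
  Lat: 9.673′ = 0.161217°; total 39.161217
  hemisphere S, so the sign is −
  λ: 5.91′ = 0.098500°; total 59.098500
  E → positive

1. -71.41017, 0.09867
2. -73.57177, -149.21770
3. 70.79720, -63.96815
4. -39.16122, 59.09850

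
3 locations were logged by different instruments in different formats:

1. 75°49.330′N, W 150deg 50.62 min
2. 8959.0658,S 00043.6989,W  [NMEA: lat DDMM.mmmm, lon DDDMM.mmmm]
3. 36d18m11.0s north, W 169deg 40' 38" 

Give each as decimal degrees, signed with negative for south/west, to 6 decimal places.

1. 75.822167, -150.843667
2. -89.984430, -0.728315
3. 36.303056, -169.677222

Point 1:
  φ: 75 + 49.33/60 = 75.8221667
  N → positive
  λ: 50.62′ = 0.843667°; total 150.8436667
  W → negative
Point 2:
  Lat: degrees = first 2 digits = 89, minutes = 59.0658; 89 + 59.0658/60 = 89.9844300
  S ⇒ negate
  λ: split at 3 digits → 000° and 43.6989′; 0 + 43.6989/60 = 0.7283150
  hemisphere W, so the sign is −
Point 3:
  Lat: 18′ + 11″ = 18.18333′; 36 + 18.18333/60 = 36.3030556
  N ⇒ keep positive
  Lon: 169 + 40/60 + 38/3600 = 169.6772222
  W ⇒ negate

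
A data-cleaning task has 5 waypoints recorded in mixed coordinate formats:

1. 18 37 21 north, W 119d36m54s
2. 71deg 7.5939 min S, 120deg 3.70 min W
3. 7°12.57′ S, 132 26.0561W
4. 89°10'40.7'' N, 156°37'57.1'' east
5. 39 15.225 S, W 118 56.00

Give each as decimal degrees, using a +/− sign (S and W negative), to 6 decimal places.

Point 1:
  Latitude: 37′ + 21″ = 37.35000′; 18 + 37.35000/60 = 18.6225000
  N → positive
  Lon: 119° + 36/60 + 54/3600 = 119 + 0.600000 + 0.015000 = 119.6150000
  W → negative
Point 2:
  Lat: 71 + 7.5939/60 = 71.1265650
  S ⇒ negate
  Longitude: 120 + 3.7/60 = 120.0616667
  W ⇒ negate
Point 3:
  φ: 12.57′ = 0.209500°; total 7.2095000
  S → negative
  Lon: 26.0561′ = 0.434268°; total 132.4342683
  W ⇒ negate
Point 4:
  Latitude: 89° + 10/60 + 40.7/3600 = 89 + 0.166667 + 0.011306 = 89.1779722
  N ⇒ keep positive
  Longitude: 37′ + 57.1″ = 37.95167′; 156 + 37.95167/60 = 156.6325278
  E → positive
Point 5:
  Lat: 15.225′ = 0.253750°; total 39.2537500
  S ⇒ negate
  Longitude: 56′ = 0.933333°; total 118.9333333
  W ⇒ negate

1. 18.622500, -119.615000
2. -71.126565, -120.061667
3. -7.209500, -132.434268
4. 89.177972, 156.632528
5. -39.253750, -118.933333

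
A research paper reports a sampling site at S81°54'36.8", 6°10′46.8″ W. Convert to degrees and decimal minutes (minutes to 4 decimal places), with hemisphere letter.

Lat: 54 + 36.8/60 = 54.613333′
λ: seconds/60 = 0.78000; minutes = 10 + 0.78000 = 10.780000

81° 54.6133′ S, 6° 10.7800′ W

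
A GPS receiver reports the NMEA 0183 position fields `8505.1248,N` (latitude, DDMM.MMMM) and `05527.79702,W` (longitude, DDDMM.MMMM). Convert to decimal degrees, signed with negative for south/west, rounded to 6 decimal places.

85.085413, -55.463284

Latitude: degrees = first 2 digits = 85, minutes = 5.1248; 85 + 5.1248/60 = 85.0854133
N → positive
Lon: split at 3 digits → 055° and 27.79702′; 55 + 27.79702/60 = 55.4632837
W ⇒ negate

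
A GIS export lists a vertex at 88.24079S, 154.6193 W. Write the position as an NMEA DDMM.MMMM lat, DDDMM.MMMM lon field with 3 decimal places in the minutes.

φ: 88° + 0.240790 × 60 = 88° 14.44740′
Lon: minutes = (154.619300 − 154) × 60 = 37.15800

8814.447,S / 15437.158,W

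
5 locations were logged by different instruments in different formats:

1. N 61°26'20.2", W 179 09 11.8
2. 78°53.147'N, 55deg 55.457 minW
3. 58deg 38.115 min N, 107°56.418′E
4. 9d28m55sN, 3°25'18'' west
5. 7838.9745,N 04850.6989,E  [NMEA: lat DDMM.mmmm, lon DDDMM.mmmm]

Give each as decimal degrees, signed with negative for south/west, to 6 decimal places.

1. 61.438944, -179.153278
2. 78.885783, -55.924283
3. 58.635250, 107.940300
4. 9.481944, -3.421667
5. 78.649575, 48.844982

Point 1:
  Lat: 61° + 26/60 + 20.2/3600 = 61 + 0.433333 + 0.005611 = 61.4389444
  N → positive
  Lon: 179 + 9/60 + 11.8/3600 = 179.1532778
  W ⇒ negate
Point 2:
  φ: 78 + 53.147/60 = 78.8857833
  N → positive
  Lon: 55.457′ = 0.924283°; total 55.9242833
  hemisphere W, so the sign is −
Point 3:
  φ: 58 + 38.115/60 = 58.6352500
  N → positive
  λ: 107 + 56.418/60 = 107.9403000
  E ⇒ keep positive
Point 4:
  φ: 9° + 28/60 + 55/3600 = 9 + 0.466667 + 0.015278 = 9.4819444
  N → positive
  λ: 25′ + 18″ = 25.30000′; 3 + 25.30000/60 = 3.4216667
  hemisphere W, so the sign is −
Point 5:
  Latitude: degrees = first 2 digits = 78, minutes = 38.9745; 78 + 38.9745/60 = 78.6495750
  N → positive
  Lon: split at 3 digits → 048° and 50.6989′; 48 + 50.6989/60 = 48.8449817
  E → positive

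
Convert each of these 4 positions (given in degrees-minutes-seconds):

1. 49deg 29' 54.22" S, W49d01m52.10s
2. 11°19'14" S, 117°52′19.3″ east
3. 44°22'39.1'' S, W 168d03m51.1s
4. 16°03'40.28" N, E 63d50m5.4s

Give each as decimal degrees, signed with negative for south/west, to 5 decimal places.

1. -49.49839, -49.03114
2. -11.32056, 117.87203
3. -44.37753, -168.06419
4. 16.06119, 63.83483

Point 1:
  Lat: 29′ + 54.22″ = 29.90367′; 49 + 29.90367/60 = 49.498394
  hemisphere S, so the sign is −
  Lon: 49 + 1/60 + 52.1/3600 = 49.031139
  W ⇒ negate
Point 2:
  Latitude: 11° + 19/60 + 14/3600 = 11 + 0.316667 + 0.003889 = 11.320556
  S ⇒ negate
  λ: 117 + 52/60 + 19.3/3600 = 117.872028
  E ⇒ keep positive
Point 3:
  Latitude: 22′ + 39.1″ = 22.65167′; 44 + 22.65167/60 = 44.377528
  S ⇒ negate
  Longitude: 168° + 3/60 + 51.1/3600 = 168 + 0.050000 + 0.014194 = 168.064194
  W ⇒ negate
Point 4:
  φ: 3′ + 40.28″ = 3.67133′; 16 + 3.67133/60 = 16.061189
  N → positive
  λ: 50′ + 5.4″ = 50.09000′; 63 + 50.09000/60 = 63.834833
  E ⇒ keep positive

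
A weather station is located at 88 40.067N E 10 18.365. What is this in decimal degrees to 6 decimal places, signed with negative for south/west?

88.667783, 10.306083

φ: 88 + 40.067/60 = 88.6677833
N → positive
λ: 10 + 18.365/60 = 10.3060833
E ⇒ keep positive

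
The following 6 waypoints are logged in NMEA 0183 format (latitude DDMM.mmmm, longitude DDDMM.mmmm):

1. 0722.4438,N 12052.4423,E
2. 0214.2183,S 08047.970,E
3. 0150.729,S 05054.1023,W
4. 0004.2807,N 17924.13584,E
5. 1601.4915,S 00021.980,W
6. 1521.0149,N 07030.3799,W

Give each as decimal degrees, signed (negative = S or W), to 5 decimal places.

1. 7.37406, 120.87404
2. -2.23697, 80.79950
3. -1.84548, -50.90171
4. 0.07135, 179.40226
5. -16.02486, -0.36633
6. 15.35025, -70.50633

Point 1:
  Lat: split at 2 digits → 07° and 22.4438′; 7 + 22.4438/60 = 7.374063
  N → positive
  Longitude: degrees = first 3 digits = 120, minutes = 52.4423; 120 + 52.4423/60 = 120.874038
  E ⇒ keep positive
Point 2:
  Lat: split at 2 digits → 02° and 14.2183′; 2 + 14.2183/60 = 2.236972
  hemisphere S, so the sign is −
  Lon: degrees = first 3 digits = 80, minutes = 47.97; 80 + 47.97/60 = 80.799500
  E ⇒ keep positive
Point 3:
  Latitude: split at 2 digits → 01° and 50.729′; 1 + 50.729/60 = 1.845483
  hemisphere S, so the sign is −
  λ: split at 3 digits → 050° and 54.1023′; 50 + 54.1023/60 = 50.901705
  hemisphere W, so the sign is −
Point 4:
  φ: degrees = first 2 digits = 0, minutes = 4.2807; 0 + 4.2807/60 = 0.071345
  N ⇒ keep positive
  Longitude: split at 3 digits → 179° and 24.13584′; 179 + 24.13584/60 = 179.402264
  E ⇒ keep positive
Point 5:
  φ: degrees = first 2 digits = 16, minutes = 1.4915; 16 + 1.4915/60 = 16.024858
  S → negative
  Longitude: split at 3 digits → 000° and 21.98′; 0 + 21.98/60 = 0.366333
  hemisphere W, so the sign is −
Point 6:
  φ: degrees = first 2 digits = 15, minutes = 21.0149; 15 + 21.0149/60 = 15.350248
  N → positive
  Lon: degrees = first 3 digits = 70, minutes = 30.3799; 70 + 30.3799/60 = 70.506332
  W → negative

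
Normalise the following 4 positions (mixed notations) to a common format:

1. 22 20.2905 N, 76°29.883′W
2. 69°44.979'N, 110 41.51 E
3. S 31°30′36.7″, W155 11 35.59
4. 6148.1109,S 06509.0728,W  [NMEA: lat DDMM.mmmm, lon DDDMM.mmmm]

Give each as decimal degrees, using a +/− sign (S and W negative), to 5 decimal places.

Point 1:
  Latitude: 22 + 20.2905/60 = 22.338175
  N → positive
  λ: 76 + 29.883/60 = 76.498050
  W ⇒ negate
Point 2:
  Lat: 69 + 44.979/60 = 69.749650
  N ⇒ keep positive
  Lon: 110 + 41.51/60 = 110.691833
  E ⇒ keep positive
Point 3:
  φ: 31° + 30/60 + 36.7/3600 = 31 + 0.500000 + 0.010194 = 31.510194
  S ⇒ negate
  Lon: 155 + 11/60 + 35.59/3600 = 155.193219
  W → negative
Point 4:
  Latitude: degrees = first 2 digits = 61, minutes = 48.1109; 61 + 48.1109/60 = 61.801848
  S ⇒ negate
  Longitude: degrees = first 3 digits = 65, minutes = 9.0728; 65 + 9.0728/60 = 65.151213
  W ⇒ negate

1. 22.33818, -76.49805
2. 69.74965, 110.69183
3. -31.51019, -155.19322
4. -61.80185, -65.15121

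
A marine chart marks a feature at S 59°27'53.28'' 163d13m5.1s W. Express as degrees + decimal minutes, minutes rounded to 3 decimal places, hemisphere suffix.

59° 27.888′ S, 163° 13.085′ W

Lat: 27 + 53.28/60 = 27.88800′
Longitude: 13 + 5.1/60 = 13.08500′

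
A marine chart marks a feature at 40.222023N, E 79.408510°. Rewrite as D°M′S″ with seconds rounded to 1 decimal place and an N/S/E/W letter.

φ: 0.222023° → 13.32138′; 0.32138 × 60 = 19.283″
Longitude: 0.408510 × 60 = 24.51060′ → 24′, remainder × 60 = 30.636″

40°13′19.3″ N, 79°24′30.6″ E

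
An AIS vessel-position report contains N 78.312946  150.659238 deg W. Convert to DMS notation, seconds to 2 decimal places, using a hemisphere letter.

φ: 0.312946° → 18.77676′; 0.77676 × 60 = 46.6056″
Lon: whole degrees 150; 39.55428′ → 39′ and 33.2568″

78°18′46.61″ N, 150°39′33.26″ W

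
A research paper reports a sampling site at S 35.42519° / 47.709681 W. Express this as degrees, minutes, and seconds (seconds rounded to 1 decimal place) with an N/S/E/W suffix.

35°25′30.7″ S, 47°42′34.9″ W

Lat: 0.425190 × 60 = 25.51140′ → 25′, remainder × 60 = 30.684″
λ: whole degrees 47; 42.58086′ → 42′ and 34.852″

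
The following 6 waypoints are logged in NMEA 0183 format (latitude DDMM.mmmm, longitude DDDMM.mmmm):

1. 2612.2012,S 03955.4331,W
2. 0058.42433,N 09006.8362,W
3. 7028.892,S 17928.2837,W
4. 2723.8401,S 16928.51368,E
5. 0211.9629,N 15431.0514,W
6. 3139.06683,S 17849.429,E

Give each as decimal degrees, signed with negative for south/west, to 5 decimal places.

1. -26.20335, -39.92389
2. 0.97374, -90.11394
3. -70.48153, -179.47140
4. -27.39734, 169.47523
5. 2.19938, -154.51752
6. -31.65111, 178.82382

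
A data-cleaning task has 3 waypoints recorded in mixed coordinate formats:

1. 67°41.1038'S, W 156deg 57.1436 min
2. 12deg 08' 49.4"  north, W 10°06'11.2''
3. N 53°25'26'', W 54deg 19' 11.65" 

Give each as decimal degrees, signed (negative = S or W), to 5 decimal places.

Point 1:
  φ: 41.1038′ = 0.685063°; total 67.685063
  hemisphere S, so the sign is −
  Lon: 156 + 57.1436/60 = 156.952393
  hemisphere W, so the sign is −
Point 2:
  φ: 12° + 8/60 + 49.4/3600 = 12 + 0.133333 + 0.013722 = 12.147056
  N ⇒ keep positive
  Lon: 6′ + 11.2″ = 6.18667′; 10 + 6.18667/60 = 10.103111
  W → negative
Point 3:
  Lat: 53° + 25/60 + 26/3600 = 53 + 0.416667 + 0.007222 = 53.423889
  N ⇒ keep positive
  Lon: 54° + 19/60 + 11.65/3600 = 54 + 0.316667 + 0.003236 = 54.319903
  W → negative

1. -67.68506, -156.95239
2. 12.14706, -10.10311
3. 53.42389, -54.31990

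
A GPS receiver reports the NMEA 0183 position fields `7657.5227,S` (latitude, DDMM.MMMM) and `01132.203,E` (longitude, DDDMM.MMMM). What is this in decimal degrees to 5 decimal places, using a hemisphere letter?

Lat: split at 2 digits → 76° and 57.5227′; 76 + 57.5227/60 = 76.958712
λ: split at 3 digits → 011° and 32.203′; 11 + 32.203/60 = 11.536717

76.95871° S, 11.53672° E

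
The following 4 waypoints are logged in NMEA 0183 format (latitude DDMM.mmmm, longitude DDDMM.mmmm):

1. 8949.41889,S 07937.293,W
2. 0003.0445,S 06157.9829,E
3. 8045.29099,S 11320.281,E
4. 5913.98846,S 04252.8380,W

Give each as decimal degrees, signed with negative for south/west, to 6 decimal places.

1. -89.823648, -79.621550
2. -0.050742, 61.966382
3. -80.754850, 113.338017
4. -59.233141, -42.880633

Point 1:
  Latitude: degrees = first 2 digits = 89, minutes = 49.41889; 89 + 49.41889/60 = 89.8236482
  hemisphere S, so the sign is −
  λ: degrees = first 3 digits = 79, minutes = 37.293; 79 + 37.293/60 = 79.6215500
  W → negative
Point 2:
  φ: degrees = first 2 digits = 0, minutes = 3.0445; 0 + 3.0445/60 = 0.0507417
  S → negative
  Lon: split at 3 digits → 061° and 57.9829′; 61 + 57.9829/60 = 61.9663817
  E → positive
Point 3:
  Latitude: degrees = first 2 digits = 80, minutes = 45.29099; 80 + 45.29099/60 = 80.7548498
  S ⇒ negate
  λ: split at 3 digits → 113° and 20.281′; 113 + 20.281/60 = 113.3380167
  E → positive
Point 4:
  Latitude: degrees = first 2 digits = 59, minutes = 13.98846; 59 + 13.98846/60 = 59.2331410
  S → negative
  Longitude: split at 3 digits → 042° and 52.838′; 42 + 52.838/60 = 42.8806333
  W → negative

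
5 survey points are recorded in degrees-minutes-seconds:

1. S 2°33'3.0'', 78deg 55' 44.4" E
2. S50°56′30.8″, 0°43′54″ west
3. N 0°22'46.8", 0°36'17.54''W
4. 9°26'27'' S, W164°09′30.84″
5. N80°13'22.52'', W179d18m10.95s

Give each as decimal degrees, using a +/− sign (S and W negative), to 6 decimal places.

1. -2.550833, 78.929000
2. -50.941889, -0.731667
3. 0.379667, -0.604872
4. -9.440833, -164.158567
5. 80.222922, -179.303042

Point 1:
  Lat: 2° + 33/60 + 3/3600 = 2 + 0.550000 + 0.000833 = 2.5508333
  hemisphere S, so the sign is −
  λ: 78° + 55/60 + 44.4/3600 = 78 + 0.916667 + 0.012333 = 78.9290000
  E → positive
Point 2:
  φ: 50° + 56/60 + 30.8/3600 = 50 + 0.933333 + 0.008556 = 50.9418889
  hemisphere S, so the sign is −
  λ: 0 + 43/60 + 54/3600 = 0.7316667
  W ⇒ negate
Point 3:
  Latitude: 22′ + 46.8″ = 22.78000′; 0 + 22.78000/60 = 0.3796667
  N → positive
  λ: 0 + 36/60 + 17.54/3600 = 0.6048722
  W ⇒ negate
Point 4:
  Latitude: 9 + 26/60 + 27/3600 = 9.4408333
  S → negative
  Longitude: 164° + 9/60 + 30.84/3600 = 164 + 0.150000 + 0.008567 = 164.1585667
  W ⇒ negate
Point 5:
  φ: 13′ + 22.52″ = 13.37533′; 80 + 13.37533/60 = 80.2229222
  N → positive
  λ: 179° + 18/60 + 10.95/3600 = 179 + 0.300000 + 0.003042 = 179.3030417
  W → negative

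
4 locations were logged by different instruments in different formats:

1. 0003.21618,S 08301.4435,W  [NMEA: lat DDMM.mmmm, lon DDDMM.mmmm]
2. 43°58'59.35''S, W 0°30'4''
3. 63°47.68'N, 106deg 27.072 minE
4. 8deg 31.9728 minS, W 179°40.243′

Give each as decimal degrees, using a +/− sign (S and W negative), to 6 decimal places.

1. -0.053603, -83.024058
2. -43.983153, -0.501111
3. 63.794667, 106.451200
4. -8.532880, -179.670717

Point 1:
  Lat: degrees = first 2 digits = 0, minutes = 3.21618; 0 + 3.21618/60 = 0.0536030
  hemisphere S, so the sign is −
  λ: degrees = first 3 digits = 83, minutes = 1.4435; 83 + 1.4435/60 = 83.0240583
  W ⇒ negate
Point 2:
  Latitude: 43° + 58/60 + 59.35/3600 = 43 + 0.966667 + 0.016486 = 43.9831528
  hemisphere S, so the sign is −
  Longitude: 0° + 30/60 + 4/3600 = 0 + 0.500000 + 0.001111 = 0.5011111
  W → negative
Point 3:
  φ: 47.68′ = 0.794667°; total 63.7946667
  N ⇒ keep positive
  Longitude: 27.072′ = 0.451200°; total 106.4512000
  E → positive
Point 4:
  Lat: 31.9728′ = 0.532880°; total 8.5328800
  hemisphere S, so the sign is −
  λ: 179 + 40.243/60 = 179.6707167
  hemisphere W, so the sign is −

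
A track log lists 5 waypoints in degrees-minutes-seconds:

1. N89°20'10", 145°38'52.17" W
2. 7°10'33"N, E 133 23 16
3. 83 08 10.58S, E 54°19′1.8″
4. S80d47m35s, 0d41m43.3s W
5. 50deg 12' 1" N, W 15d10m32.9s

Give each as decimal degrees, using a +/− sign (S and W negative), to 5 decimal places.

1. 89.33611, -145.64783
2. 7.17583, 133.38778
3. -83.13627, 54.31717
4. -80.79306, -0.69536
5. 50.20028, -15.17581

Point 1:
  φ: 20′ + 10″ = 20.16667′; 89 + 20.16667/60 = 89.336111
  N ⇒ keep positive
  Lon: 38′ + 52.17″ = 38.86950′; 145 + 38.86950/60 = 145.647825
  hemisphere W, so the sign is −
Point 2:
  φ: 10′ + 33″ = 10.55000′; 7 + 10.55000/60 = 7.175833
  N → positive
  Longitude: 133° + 23/60 + 16/3600 = 133 + 0.383333 + 0.004444 = 133.387778
  E ⇒ keep positive
Point 3:
  φ: 83° + 8/60 + 10.58/3600 = 83 + 0.133333 + 0.002939 = 83.136272
  S → negative
  Lon: 54° + 19/60 + 1.8/3600 = 54 + 0.316667 + 0.000500 = 54.317167
  E → positive
Point 4:
  Lat: 47′ + 35″ = 47.58333′; 80 + 47.58333/60 = 80.793056
  S → negative
  Longitude: 41′ + 43.3″ = 41.72167′; 0 + 41.72167/60 = 0.695361
  hemisphere W, so the sign is −
Point 5:
  φ: 50 + 12/60 + 1/3600 = 50.200278
  N → positive
  Lon: 15° + 10/60 + 32.9/3600 = 15 + 0.166667 + 0.009139 = 15.175806
  W ⇒ negate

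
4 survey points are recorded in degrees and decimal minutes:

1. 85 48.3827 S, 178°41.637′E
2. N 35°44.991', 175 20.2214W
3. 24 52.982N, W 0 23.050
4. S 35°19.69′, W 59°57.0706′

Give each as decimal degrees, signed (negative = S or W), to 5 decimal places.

1. -85.80638, 178.69395
2. 35.74985, -175.33702
3. 24.88303, -0.38417
4. -35.32817, -59.95118

Point 1:
  Lat: 48.3827′ = 0.806378°; total 85.806378
  S ⇒ negate
  Longitude: 178 + 41.637/60 = 178.693950
  E ⇒ keep positive
Point 2:
  Lat: 44.991′ = 0.749850°; total 35.749850
  N ⇒ keep positive
  λ: 175 + 20.2214/60 = 175.337023
  hemisphere W, so the sign is −
Point 3:
  Latitude: 52.982′ = 0.883033°; total 24.883033
  N → positive
  λ: 0 + 23.05/60 = 0.384167
  W → negative
Point 4:
  Lat: 35 + 19.69/60 = 35.328167
  S ⇒ negate
  Longitude: 57.0706′ = 0.951177°; total 59.951177
  W → negative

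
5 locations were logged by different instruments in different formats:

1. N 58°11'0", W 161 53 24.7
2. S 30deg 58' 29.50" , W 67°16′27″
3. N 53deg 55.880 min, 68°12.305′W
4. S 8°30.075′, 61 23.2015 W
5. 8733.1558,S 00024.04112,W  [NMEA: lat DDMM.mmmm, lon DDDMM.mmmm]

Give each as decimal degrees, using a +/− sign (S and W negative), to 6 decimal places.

Point 1:
  Latitude: 11′ + 0″ = 11.00000′; 58 + 11.00000/60 = 58.1833333
  N → positive
  λ: 53′ + 24.7″ = 53.41167′; 161 + 53.41167/60 = 161.8901944
  W ⇒ negate
Point 2:
  φ: 58′ + 29.5″ = 58.49167′; 30 + 58.49167/60 = 30.9748611
  S → negative
  Longitude: 67 + 16/60 + 27/3600 = 67.2741667
  W ⇒ negate
Point 3:
  Latitude: 53 + 55.88/60 = 53.9313333
  N ⇒ keep positive
  Lon: 12.305′ = 0.205083°; total 68.2050833
  W ⇒ negate
Point 4:
  Lat: 8 + 30.075/60 = 8.5012500
  hemisphere S, so the sign is −
  Longitude: 23.2015′ = 0.386692°; total 61.3866917
  W ⇒ negate
Point 5:
  φ: degrees = first 2 digits = 87, minutes = 33.1558; 87 + 33.1558/60 = 87.5525967
  S → negative
  Lon: split at 3 digits → 000° and 24.04112′; 0 + 24.04112/60 = 0.4006853
  W → negative

1. 58.183333, -161.890194
2. -30.974861, -67.274167
3. 53.931333, -68.205083
4. -8.501250, -61.386692
5. -87.552597, -0.400685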